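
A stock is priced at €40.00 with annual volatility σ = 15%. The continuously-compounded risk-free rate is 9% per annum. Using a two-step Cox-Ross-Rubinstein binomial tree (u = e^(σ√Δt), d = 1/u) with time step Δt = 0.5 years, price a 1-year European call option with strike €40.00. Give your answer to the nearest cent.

€4.11

CRR parameters: u = e^(σ√Δt) = e^(0.15·√0.5) = 1.1119, d = 1/u = 0.8994
Per-period rate: rΔt = 0.09·0.5 = 0.045, so R = e^0.045 = 1.0460
Risk-neutral probability p = (e^0.045 − 0.8994)/(1.1119 − 0.8994) = 0.1467/0.2125 = 0.6901
Terminal stock prices: S_uu = 49.45, S_ud = 40, S_dd = 32.35
Terminal payoffs (S − K): max(9.452, 0) = 9.452, max(0, 0) = 0, max(-7.646, 0) = 0
Node u (S = 44.48): V_u = e^(−0.045)·[0.6901·9.4524 + 0.3099·0.0000] = 6.2359
Node d (S = 35.97): V_d = e^(−0.045)·[0.6901·0.0000 + 0.3099·0.0000] = 0.0000
Node 0 (S = 40): V_0 = e^(−0.045)·[0.6901·6.2359 + 0.3099·0.0000] = 4.1139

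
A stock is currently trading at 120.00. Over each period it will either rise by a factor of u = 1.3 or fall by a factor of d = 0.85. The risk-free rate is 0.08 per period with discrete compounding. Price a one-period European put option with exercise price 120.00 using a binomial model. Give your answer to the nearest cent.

Risk-neutral probability p = (1 + 0.08 − 0.85)/(1.3 − 0.85) = 0.2300/0.4500 = 0.5111
Terminal stock prices: S_u = 156, S_d = 102
Terminal payoffs (K − S): max(-36, 0) = 0, max(18, 0) = 18
Node 0 (S = 120): V_0 = 1/1.08·[0.5111·0.0000 + 0.4889·18.0000] = 8.1481

8.15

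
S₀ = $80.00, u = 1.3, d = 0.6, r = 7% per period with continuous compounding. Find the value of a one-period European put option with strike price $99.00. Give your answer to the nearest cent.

$15.45

Risk-neutral probability p = (e^0.07 − 0.6)/(1.3 − 0.6) = 0.4725/0.7000 = 0.6750
Terminal stock prices: S_u = 104, S_d = 48
Terminal payoffs (K − S): max(-5, 0) = 0, max(51, 0) = 51
Node 0 (S = 80): V_0 = e^(−0.07)·[0.6750·0.0000 + 0.3250·51.0000] = 15.4539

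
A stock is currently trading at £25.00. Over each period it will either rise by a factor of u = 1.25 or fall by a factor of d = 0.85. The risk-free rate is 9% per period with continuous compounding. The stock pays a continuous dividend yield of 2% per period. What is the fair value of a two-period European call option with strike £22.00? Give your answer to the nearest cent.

Per-period risk-free factor R = e^0.09 = 1.0942; dividend-adjusted growth = e^(0.09−0.02) = 1.0725.
Risk-neutral probability p = (1.0725 − 0.85)/(1.25 − 0.85) = 0.2225/0.4000 = 0.5563
Terminal stock prices: S_uu = 39.06, S_ud = 26.56, S_dd = 18.06
Terminal payoffs (S − K): max(17.06, 0) = 17.06, max(4.562, 0) = 4.562, max(-3.938, 0) = 0
Node u (S = 31.25): V_u = e^(−0.09)·[0.5563·17.0625 + 0.4437·4.5625] = 10.5247
Node d (S = 21.25): V_d = e^(−0.09)·[0.5563·4.5625 + 0.4437·0.0000] = 2.3195
Node 0 (S = 25): V_0 = e^(−0.09)·[0.5563·10.5247 + 0.4437·2.3195] = 6.2914

£6.29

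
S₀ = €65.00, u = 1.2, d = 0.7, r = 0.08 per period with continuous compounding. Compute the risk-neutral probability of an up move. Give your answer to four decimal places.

Risk-neutral probability p = (e^0.08 − 0.7)/(1.2 − 0.7) = 0.3833/0.5000 = 0.7666

p = 0.7666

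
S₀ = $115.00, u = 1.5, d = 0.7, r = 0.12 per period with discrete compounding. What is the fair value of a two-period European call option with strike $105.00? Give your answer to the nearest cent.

Risk-neutral probability p = (1 + 0.12 − 0.7)/(1.5 − 0.7) = 0.4200/0.8000 = 0.5250
Terminal stock prices: S_uu = 258.8, S_ud = 120.7, S_dd = 56.35
Terminal payoffs (S − K): max(153.8, 0) = 153.8, max(15.75, 0) = 15.75, max(-48.65, 0) = 0
Node u (S = 172.5): V_u = 1/1.12·[0.5250·153.7500 + 0.4750·15.7500] = 78.7500
Node d (S = 80.5): V_d = 1/1.12·[0.5250·15.7500 + 0.4750·0.0000] = 7.3828
Node 0 (S = 115): V_0 = 1/1.12·[0.5250·78.7500 + 0.4750·7.3828] = 40.0452

$40.05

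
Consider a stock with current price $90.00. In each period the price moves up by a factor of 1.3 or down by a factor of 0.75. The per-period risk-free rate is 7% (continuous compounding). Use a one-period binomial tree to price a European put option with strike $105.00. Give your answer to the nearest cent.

Risk-neutral probability p = (e^0.07 − 0.75)/(1.3 − 0.75) = 0.3225/0.5500 = 0.5864
Terminal stock prices: S_u = 117, S_d = 67.5
Terminal payoffs (K − S): max(-12, 0) = 0, max(37.5, 0) = 37.5
Node 0 (S = 90): V_0 = e^(−0.07)·[0.5864·0.0000 + 0.4136·37.5000] = 14.4622

$14.46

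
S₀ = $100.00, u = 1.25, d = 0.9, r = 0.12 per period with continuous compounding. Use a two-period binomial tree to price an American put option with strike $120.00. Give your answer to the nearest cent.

Risk-neutral probability p = (e^0.12 − 0.9)/(1.25 − 0.9) = 0.2275/0.3500 = 0.6500
Terminal stock prices: S_uu = 156.2, S_ud = 112.5, S_dd = 81
Terminal payoffs (K − S): max(-36.25, 0) = 0, max(7.5, 0) = 7.5, max(39, 0) = 39
Node u (S = 125): continuation = e^(−0.12)·[0.6500·0.0000 + 0.3500·7.5000] = 2.3282; exercise value = 0.0000 ≤ continuation, so V_u = 2.3282
Node d (S = 90): continuation = e^(−0.12)·[0.6500·7.5000 + 0.3500·39.0000] = 16.4305; exercise value = 30.0000 > continuation, so V_d = 30.0000 (exercise)
Node 0 (S = 100): continuation = e^(−0.12)·[0.6500·2.3282 + 0.3500·30.0000] = 10.6551; exercise value = 20.0000 > continuation, so V_0 = 20.0000 (exercise)

$20.00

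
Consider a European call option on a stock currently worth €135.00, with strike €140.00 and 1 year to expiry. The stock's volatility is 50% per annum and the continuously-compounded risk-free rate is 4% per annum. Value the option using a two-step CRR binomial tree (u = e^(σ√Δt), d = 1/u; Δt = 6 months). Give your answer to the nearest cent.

CRR parameters: u = e^(σ√Δt) = e^(0.5·√0.5) = 1.4241, d = 1/u = 0.7022
Per-period rate: rΔt = 0.04·0.5 = 0.02, so R = e^0.02 = 1.0202
Risk-neutral probability p = (e^0.02 − 0.7022)/(1.4241 − 0.7022) = 0.3180/0.7219 = 0.4405
Terminal stock prices: S_uu = 273.8, S_ud = 135, S_dd = 66.56
Terminal payoffs (S − K): max(133.8, 0) = 133.8, max(-5, 0) = 0, max(-73.44, 0) = 0
Node u (S = 192.3): V_u = e^(−0.02)·[0.4405·133.7955 + 0.5595·0.0000] = 57.7703
Node d (S = 94.8): V_d = e^(−0.02)·[0.4405·0.0000 + 0.5595·0.0000] = 0.0000
Node 0 (S = 135): V_0 = e^(−0.02)·[0.4405·57.7703 + 0.5595·0.0000] = 24.9441

€24.94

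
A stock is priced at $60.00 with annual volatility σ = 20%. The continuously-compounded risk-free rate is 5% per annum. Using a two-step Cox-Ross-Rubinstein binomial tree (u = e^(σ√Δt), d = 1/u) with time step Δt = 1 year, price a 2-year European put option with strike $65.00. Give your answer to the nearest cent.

$6.21

CRR parameters: u = e^(σ√Δt) = e^(0.2·√1) = 1.2214, d = 1/u = 0.8187
Per-period rate: rΔt = 0.05·1 = 0.05, so R = e^0.05 = 1.0513
Risk-neutral probability p = (e^0.05 − 0.8187)/(1.2214 − 0.8187) = 0.2325/0.4027 = 0.5775
Terminal stock prices: S_uu = 89.51, S_ud = 60, S_dd = 40.22
Terminal payoffs (K − S): max(-24.51, 0) = 0, max(5, 0) = 5, max(24.78, 0) = 24.78
Node u (S = 73.28): V_u = e^(−0.05)·[0.5775·0.0000 + 0.4225·5.0000] = 2.0095
Node d (S = 49.12): V_d = e^(−0.05)·[0.5775·5.0000 + 0.4225·24.7808] = 12.7061
Node 0 (S = 60): V_0 = e^(−0.05)·[0.5775·2.0095 + 0.4225·12.7061] = 6.2105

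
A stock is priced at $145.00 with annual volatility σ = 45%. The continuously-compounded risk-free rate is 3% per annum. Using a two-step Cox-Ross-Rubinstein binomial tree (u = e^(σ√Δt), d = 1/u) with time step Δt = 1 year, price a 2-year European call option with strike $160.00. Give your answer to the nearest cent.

$32.99

CRR parameters: u = e^(σ√Δt) = e^(0.45·√1) = 1.5683, d = 1/u = 0.6376
Per-period rate: rΔt = 0.03·1 = 0.03, so R = e^0.03 = 1.0305
Risk-neutral probability p = (e^0.03 − 0.6376)/(1.5683 − 0.6376) = 0.3928/0.9307 = 0.4221
Terminal stock prices: S_uu = 356.6, S_ud = 145, S_dd = 58.95
Terminal payoffs (S − K): max(196.6, 0) = 196.6, max(-15, 0) = 0, max(-101, 0) = 0
Node u (S = 227.4): V_u = e^(−0.03)·[0.4221·196.6425 + 0.5779·0.0000] = 80.5465
Node d (S = 92.46): V_d = e^(−0.03)·[0.4221·0.0000 + 0.5779·0.0000] = 0.0000
Node 0 (S = 145): V_0 = e^(−0.03)·[0.4221·80.5465 + 0.5779·0.0000] = 32.9926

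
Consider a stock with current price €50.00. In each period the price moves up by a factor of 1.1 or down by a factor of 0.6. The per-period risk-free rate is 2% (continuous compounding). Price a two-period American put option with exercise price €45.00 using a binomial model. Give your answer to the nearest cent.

Risk-neutral probability p = (e^0.02 − 0.6)/(1.1 − 0.6) = 0.4202/0.5000 = 0.8404
Terminal stock prices: S_uu = 60.5, S_ud = 33, S_dd = 18
Terminal payoffs (K − S): max(-15.5, 0) = 0, max(12, 0) = 12, max(27, 0) = 27
Node u (S = 55): continuation = e^(−0.02)·[0.8404·0.0000 + 0.1596·12.0000] = 1.8772; exercise value = 0.0000 ≤ continuation, so V_u = 1.8772
Node d (S = 30): continuation = e^(−0.02)·[0.8404·12.0000 + 0.1596·27.0000] = 14.1089; exercise value = 15.0000 > continuation, so V_d = 15.0000 (exercise)
Node 0 (S = 50): continuation = e^(−0.02)·[0.8404·1.8772 + 0.1596·15.0000] = 3.8930; exercise value = 0.0000 ≤ continuation, so V_0 = 3.8930

€3.89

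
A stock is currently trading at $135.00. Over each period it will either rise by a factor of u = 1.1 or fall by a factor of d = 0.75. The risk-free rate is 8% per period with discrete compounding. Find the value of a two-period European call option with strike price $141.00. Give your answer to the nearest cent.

Risk-neutral probability p = (1 + 0.08 − 0.75)/(1.1 − 0.75) = 0.3300/0.3500 = 0.9429
Terminal stock prices: S_uu = 163.4, S_ud = 111.4, S_dd = 75.94
Terminal payoffs (S − K): max(22.35, 0) = 22.35, max(-29.62, 0) = 0, max(-65.06, 0) = 0
Node u (S = 148.5): V_u = 1/1.08·[0.9429·22.3500 + 0.0571·0.0000] = 19.5119
Node d (S = 101.2): V_d = 1/1.08·[0.9429·0.0000 + 0.0571·0.0000] = 0.0000
Node 0 (S = 135): V_0 = 1/1.08·[0.9429·19.5119 + 0.0571·0.0000] = 17.0342

$17.03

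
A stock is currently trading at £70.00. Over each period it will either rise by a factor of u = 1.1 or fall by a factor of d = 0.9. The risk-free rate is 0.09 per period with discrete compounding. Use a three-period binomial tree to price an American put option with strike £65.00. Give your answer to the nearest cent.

£0.10

Risk-neutral probability p = (1 + 0.09 − 0.9)/(1.1 − 0.9) = 0.1900/0.2000 = 0.9500
Terminal stock prices: S_uuu = 93.17, S_uud = 76.23, S_udd = 62.37, S_ddd = 51.03
Terminal payoffs (K − S): max(-28.17, 0) = 0, max(-11.23, 0) = 0, max(2.63, 0) = 2.63, max(13.97, 0) = 13.97
Node uu (S = 84.7): continuation = 1/1.09·[0.9500·0.0000 + 0.0500·0.0000] = 0.0000; exercise value = 0.0000 ≤ continuation, so V_uu = 0.0000
Node ud (S = 69.3): continuation = 1/1.09·[0.9500·0.0000 + 0.0500·2.6300] = 0.1206; exercise value = 0.0000 ≤ continuation, so V_ud = 0.1206
Node dd (S = 56.7): continuation = 1/1.09·[0.9500·2.6300 + 0.0500·13.9700] = 2.9330; exercise value = 8.3000 > continuation, so V_dd = 8.3000 (exercise)
Node u (S = 77): continuation = 1/1.09·[0.9500·0.0000 + 0.0500·0.1206] = 0.0055; exercise value = 0.0000 ≤ continuation, so V_u = 0.0055
Node d (S = 63): continuation = 1/1.09·[0.9500·0.1206 + 0.0500·8.3000] = 0.4859; exercise value = 2.0000 > continuation, so V_d = 2.0000 (exercise)
Node 0 (S = 70): continuation = 1/1.09·[0.9500·0.0055 + 0.0500·2.0000] = 0.0966; exercise value = 0.0000 ≤ continuation, so V_0 = 0.0966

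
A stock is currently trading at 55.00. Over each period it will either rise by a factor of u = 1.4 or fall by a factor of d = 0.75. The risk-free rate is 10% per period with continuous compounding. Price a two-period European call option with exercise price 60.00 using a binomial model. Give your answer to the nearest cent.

Risk-neutral probability p = (e^0.1 − 0.75)/(1.4 − 0.75) = 0.3552/0.6500 = 0.5464
Terminal stock prices: S_uu = 107.8, S_ud = 57.75, S_dd = 30.94
Terminal payoffs (S − K): max(47.8, 0) = 47.8, max(-2.25, 0) = 0, max(-29.06, 0) = 0
Node u (S = 77): V_u = e^(−0.1)·[0.5464·47.8000 + 0.4536·0.0000] = 23.6332
Node d (S = 41.25): V_d = e^(−0.1)·[0.5464·0.0000 + 0.4536·0.0000] = 0.0000
Node 0 (S = 55): V_0 = e^(−0.1)·[0.5464·23.6332 + 0.4536·0.0000] = 11.6847

11.68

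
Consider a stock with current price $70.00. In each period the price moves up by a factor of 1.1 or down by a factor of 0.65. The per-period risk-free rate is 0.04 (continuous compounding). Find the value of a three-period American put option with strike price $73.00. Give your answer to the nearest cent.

$7.47

Risk-neutral probability p = (e^0.04 − 0.65)/(1.1 − 0.65) = 0.3908/0.4500 = 0.8685
Terminal stock prices: S_uuu = 93.17, S_uud = 55.06, S_udd = 32.53, S_ddd = 19.22
Terminal payoffs (K − S): max(-20.17, 0) = 0, max(17.94, 0) = 17.94, max(40.47, 0) = 40.47, max(53.78, 0) = 53.78
Node uu (S = 84.7): continuation = e^(−0.04)·[0.8685·0.0000 + 0.1315·17.9450] = 2.2678; exercise value = 0.0000 ≤ continuation, so V_uu = 2.2678
Node ud (S = 50.05): continuation = e^(−0.04)·[0.8685·17.9450 + 0.1315·40.4675] = 20.0876; exercise value = 22.9500 > continuation, so V_ud = 22.9500 (exercise)
Node dd (S = 29.58): continuation = e^(−0.04)·[0.8685·40.4675 + 0.1315·53.7763] = 40.5626; exercise value = 43.4250 > continuation, so V_dd = 43.4250 (exercise)
Node u (S = 77): continuation = e^(−0.04)·[0.8685·2.2678 + 0.1315·22.9500] = 4.7926; exercise value = 0.0000 ≤ continuation, so V_u = 4.7926
Node d (S = 45.5): continuation = e^(−0.04)·[0.8685·22.9500 + 0.1315·43.4250] = 24.6376; exercise value = 27.5000 > continuation, so V_d = 27.5000 (exercise)
Node 0 (S = 70): continuation = e^(−0.04)·[0.8685·4.7926 + 0.1315·27.5000] = 7.4743; exercise value = 3.0000 ≤ continuation, so V_0 = 7.4743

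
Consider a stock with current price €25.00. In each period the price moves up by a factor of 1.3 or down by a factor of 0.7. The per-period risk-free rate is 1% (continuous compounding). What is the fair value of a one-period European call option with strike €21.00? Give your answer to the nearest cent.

Risk-neutral probability p = (e^0.01 − 0.7)/(1.3 − 0.7) = 0.3101/0.6000 = 0.5168
Terminal stock prices: S_u = 32.5, S_d = 17.5
Terminal payoffs (S − K): max(11.5, 0) = 11.5, max(-3.5, 0) = 0
Node 0 (S = 25): V_0 = e^(−0.01)·[0.5168·11.5000 + 0.4832·0.0000] = 5.8835

€5.88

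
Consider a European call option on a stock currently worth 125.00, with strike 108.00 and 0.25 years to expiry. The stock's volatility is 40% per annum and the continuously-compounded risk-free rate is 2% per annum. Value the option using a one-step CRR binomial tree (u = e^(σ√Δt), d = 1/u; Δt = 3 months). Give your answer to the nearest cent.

CRR parameters: u = e^(σ√Δt) = e^(0.4·√0.25) = 1.2214, d = 1/u = 0.8187
Per-period rate: rΔt = 0.02·0.25 = 0.005, so R = e^0.005 = 1.0050
Risk-neutral probability p = (e^0.005 − 0.8187)/(1.2214 − 0.8187) = 0.1863/0.4027 = 0.4626
Terminal stock prices: S_u = 152.7, S_d = 102.3
Terminal payoffs (S − K): max(44.68, 0) = 44.68, max(-5.659, 0) = 0
Node 0 (S = 125): V_0 = e^(−0.005)·[0.4626·44.6753 + 0.5374·0.0000] = 20.5644

20.56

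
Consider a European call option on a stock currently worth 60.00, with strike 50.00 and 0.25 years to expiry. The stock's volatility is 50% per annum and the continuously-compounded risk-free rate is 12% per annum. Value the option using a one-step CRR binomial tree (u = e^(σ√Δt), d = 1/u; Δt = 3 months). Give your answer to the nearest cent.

13.07

CRR parameters: u = e^(σ√Δt) = e^(0.5·√0.25) = 1.2840, d = 1/u = 0.7788
Per-period rate: rΔt = 0.12·0.25 = 0.03, so R = e^0.03 = 1.0305
Risk-neutral probability p = (e^0.03 − 0.7788)/(1.2840 − 0.7788) = 0.2517/0.5052 = 0.4981
Terminal stock prices: S_u = 77.04, S_d = 46.73
Terminal payoffs (S − K): max(27.04, 0) = 27.04, max(-3.272, 0) = 0
Node 0 (S = 60): V_0 = e^(−0.03)·[0.4981·27.0415 + 0.5019·0.0000] = 13.0714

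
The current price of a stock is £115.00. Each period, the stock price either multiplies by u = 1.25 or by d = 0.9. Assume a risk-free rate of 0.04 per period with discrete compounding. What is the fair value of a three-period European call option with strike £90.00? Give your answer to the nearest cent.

£36.17

Risk-neutral probability p = (1 + 0.04 − 0.9)/(1.25 − 0.9) = 0.1400/0.3500 = 0.4000
Terminal stock prices: S_uuu = 224.6, S_uud = 161.7, S_udd = 116.4, S_ddd = 83.84
Terminal payoffs (S − K): max(134.6, 0) = 134.6, max(71.72, 0) = 71.72, max(26.44, 0) = 26.44, max(-6.165, 0) = 0
Node uu (S = 179.7): V_uu = 1/1.04·[0.4000·134.6094 + 0.6000·71.7188] = 93.1490
Node ud (S = 129.4): V_ud = 1/1.04·[0.4000·71.7188 + 0.6000·26.4375] = 42.8365
Node dd (S = 93.15): V_dd = 1/1.04·[0.4000·26.4375 + 0.6000·0.0000] = 10.1683
Node u (S = 143.8): V_u = 1/1.04·[0.4000·93.1490 + 0.6000·42.8365] = 60.5399
Node d (S = 103.5): V_d = 1/1.04·[0.4000·42.8365 + 0.6000·10.1683] = 22.3419
Node 0 (S = 115): V_0 = 1/1.04·[0.4000·60.5399 + 0.6000·22.3419] = 36.1742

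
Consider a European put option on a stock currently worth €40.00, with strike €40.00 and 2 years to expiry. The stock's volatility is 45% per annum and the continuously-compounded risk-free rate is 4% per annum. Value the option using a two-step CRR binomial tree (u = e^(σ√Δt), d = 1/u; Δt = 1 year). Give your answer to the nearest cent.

€7.04

CRR parameters: u = e^(σ√Δt) = e^(0.45·√1) = 1.5683, d = 1/u = 0.6376
Per-period rate: rΔt = 0.04·1 = 0.04, so R = e^0.04 = 1.0408
Risk-neutral probability p = (e^0.04 − 0.6376)/(1.5683 − 0.6376) = 0.4032/0.9307 = 0.4332
Terminal stock prices: S_uu = 98.38, S_ud = 40, S_dd = 16.26
Terminal payoffs (K − S): max(-58.38, 0) = 0, max(0, 0) = 0, max(23.74, 0) = 23.74
Node u (S = 62.73): V_u = e^(−0.04)·[0.4332·0.0000 + 0.5668·0.0000] = 0.0000
Node d (S = 25.51): V_d = e^(−0.04)·[0.4332·0.0000 + 0.5668·23.7372] = 12.9265
Node 0 (S = 40): V_0 = e^(−0.04)·[0.4332·0.0000 + 0.5668·12.9265] = 7.0393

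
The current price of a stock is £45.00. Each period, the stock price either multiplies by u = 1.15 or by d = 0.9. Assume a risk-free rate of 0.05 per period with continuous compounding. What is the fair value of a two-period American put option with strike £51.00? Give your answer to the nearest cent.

£6.00

Risk-neutral probability p = (e^0.05 − 0.9)/(1.15 − 0.9) = 0.1513/0.2500 = 0.6051
Terminal stock prices: S_uu = 59.51, S_ud = 46.57, S_dd = 36.45
Terminal payoffs (K − S): max(-8.512, 0) = 0, max(4.425, 0) = 4.425, max(14.55, 0) = 14.55
Node u (S = 51.75): continuation = e^(−0.05)·[0.6051·0.0000 + 0.3949·4.4250] = 1.6623; exercise value = 0.0000 ≤ continuation, so V_u = 1.6623
Node d (S = 40.5): continuation = e^(−0.05)·[0.6051·4.4250 + 0.3949·14.5500] = 8.0127; exercise value = 10.5000 > continuation, so V_d = 10.5000 (exercise)
Node 0 (S = 45): continuation = e^(−0.05)·[0.6051·1.6623 + 0.3949·10.5000] = 4.9011; exercise value = 6.0000 > continuation, so V_0 = 6.0000 (exercise)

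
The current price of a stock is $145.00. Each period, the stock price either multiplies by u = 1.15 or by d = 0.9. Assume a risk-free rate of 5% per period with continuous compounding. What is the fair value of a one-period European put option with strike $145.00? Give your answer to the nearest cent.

Risk-neutral probability p = (e^0.05 − 0.9)/(1.15 − 0.9) = 0.1513/0.2500 = 0.6051
Terminal stock prices: S_u = 166.8, S_d = 130.5
Terminal payoffs (K − S): max(-21.75, 0) = 0, max(14.5, 0) = 14.5
Node 0 (S = 145): V_0 = e^(−0.05)·[0.6051·0.0000 + 0.3949·14.5000] = 5.4470

$5.45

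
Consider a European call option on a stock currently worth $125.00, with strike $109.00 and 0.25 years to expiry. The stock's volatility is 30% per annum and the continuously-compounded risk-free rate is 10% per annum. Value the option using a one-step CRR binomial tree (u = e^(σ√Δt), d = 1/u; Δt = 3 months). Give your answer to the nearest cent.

CRR parameters: u = e^(σ√Δt) = e^(0.3·√0.25) = 1.1618, d = 1/u = 0.8607
Per-period rate: rΔt = 0.1·0.25 = 0.025, so R = e^0.025 = 1.0253
Risk-neutral probability p = (e^0.025 − 0.8607)/(1.1618 − 0.8607) = 0.1646/0.3011 = 0.5466
Terminal stock prices: S_u = 145.2, S_d = 107.6
Terminal payoffs (S − K): max(36.23, 0) = 36.23, max(-1.412, 0) = 0
Node 0 (S = 125): V_0 = e^(−0.025)·[0.5466·36.2293 + 0.4534·0.0000] = 19.3153

$19.32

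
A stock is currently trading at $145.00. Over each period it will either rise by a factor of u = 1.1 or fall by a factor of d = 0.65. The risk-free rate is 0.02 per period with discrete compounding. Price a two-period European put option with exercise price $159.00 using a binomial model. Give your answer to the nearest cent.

$18.52

Risk-neutral probability p = (1 + 0.02 − 0.65)/(1.1 − 0.65) = 0.3700/0.4500 = 0.8222
Terminal stock prices: S_uu = 175.5, S_ud = 103.7, S_dd = 61.26
Terminal payoffs (K − S): max(-16.45, 0) = 0, max(55.33, 0) = 55.33, max(97.74, 0) = 97.74
Node u (S = 159.5): V_u = 1/1.02·[0.8222·0.0000 + 0.1778·55.3250] = 9.6427
Node d (S = 94.25): V_d = 1/1.02·[0.8222·55.3250 + 0.1778·97.7375] = 61.6324
Node 0 (S = 145): V_0 = 1/1.02·[0.8222·9.6427 + 0.1778·61.6324] = 18.5150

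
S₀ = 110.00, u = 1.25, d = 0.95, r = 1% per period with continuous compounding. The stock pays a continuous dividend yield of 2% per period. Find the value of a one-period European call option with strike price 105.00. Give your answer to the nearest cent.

4.30

Per-period risk-free factor R = e^0.01 = 1.0101; dividend-adjusted growth = e^(0.01−0.02) = 0.9900.
Risk-neutral probability p = (0.9900 − 0.95)/(1.25 − 0.95) = 0.0400/0.3000 = 0.1335
Terminal stock prices: S_u = 137.5, S_d = 104.5
Terminal payoffs (S − K): max(32.5, 0) = 32.5, max(-0.5, 0) = 0
Node 0 (S = 110): V_0 = e^(−0.01)·[0.1335·32.5000 + 0.8665·0.0000] = 4.2956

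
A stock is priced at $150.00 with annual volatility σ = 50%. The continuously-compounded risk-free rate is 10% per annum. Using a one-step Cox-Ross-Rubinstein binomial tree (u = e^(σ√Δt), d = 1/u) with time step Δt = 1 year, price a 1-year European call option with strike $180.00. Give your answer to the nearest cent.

$29.14

CRR parameters: u = e^(σ√Δt) = e^(0.5·√1) = 1.6487, d = 1/u = 0.6065
Per-period rate: rΔt = 0.1·1 = 0.1, so R = e^0.1 = 1.1052
Risk-neutral probability p = (e^0.1 − 0.6065)/(1.6487 − 0.6065) = 0.4986/1.0422 = 0.4785
Terminal stock prices: S_u = 247.3, S_d = 90.98
Terminal payoffs (S − K): max(67.31, 0) = 67.31, max(-89.02, 0) = 0
Node 0 (S = 150): V_0 = e^(−0.1)·[0.4785·67.3082 + 0.5215·0.0000] = 29.1393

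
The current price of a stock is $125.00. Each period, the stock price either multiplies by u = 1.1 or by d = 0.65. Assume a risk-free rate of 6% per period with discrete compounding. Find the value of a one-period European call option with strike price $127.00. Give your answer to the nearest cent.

Risk-neutral probability p = (1 + 0.06 − 0.65)/(1.1 − 0.65) = 0.4100/0.4500 = 0.9111
Terminal stock prices: S_u = 137.5, S_d = 81.25
Terminal payoffs (S − K): max(10.5, 0) = 10.5, max(-45.75, 0) = 0
Node 0 (S = 125): V_0 = 1/1.06·[0.9111·10.5000 + 0.0889·0.0000] = 9.0252

$9.03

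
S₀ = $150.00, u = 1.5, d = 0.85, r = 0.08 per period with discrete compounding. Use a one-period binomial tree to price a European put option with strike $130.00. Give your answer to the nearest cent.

Risk-neutral probability p = (1 + 0.08 − 0.85)/(1.5 − 0.85) = 0.2300/0.6500 = 0.3538
Terminal stock prices: S_u = 225, S_d = 127.5
Terminal payoffs (K − S): max(-95, 0) = 0, max(2.5, 0) = 2.5
Node 0 (S = 150): V_0 = 1/1.08·[0.3538·0.0000 + 0.6462·2.5000] = 1.4957

$1.50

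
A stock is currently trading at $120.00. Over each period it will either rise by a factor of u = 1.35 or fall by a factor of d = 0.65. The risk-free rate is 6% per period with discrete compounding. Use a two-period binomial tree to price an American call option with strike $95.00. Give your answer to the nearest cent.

Risk-neutral probability p = (1 + 0.06 − 0.65)/(1.35 − 0.65) = 0.4100/0.7000 = 0.5857
Terminal stock prices: S_uu = 218.7, S_ud = 105.3, S_dd = 50.7
Terminal payoffs (S − K): max(123.7, 0) = 123.7, max(10.3, 0) = 10.3, max(-44.3, 0) = 0
Node u (S = 162): continuation = 1/1.06·[0.5857·123.7000 + 0.4143·10.3000] = 72.3774; exercise value = 67.0000 ≤ continuation, so V_u = 72.3774
Node d (S = 78): continuation = 1/1.06·[0.5857·10.3000 + 0.4143·0.0000] = 5.6914; exercise value = 0.0000 ≤ continuation, so V_d = 5.6914
Node 0 (S = 120): continuation = 1/1.06·[0.5857·72.3774 + 0.4143·5.6914] = 42.2173; exercise value = 25.0000 ≤ continuation, so V_0 = 42.2173

$42.22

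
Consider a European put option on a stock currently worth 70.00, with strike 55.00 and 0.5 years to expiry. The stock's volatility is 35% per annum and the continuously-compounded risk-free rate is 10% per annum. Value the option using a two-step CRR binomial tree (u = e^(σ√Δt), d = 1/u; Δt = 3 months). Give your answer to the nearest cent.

CRR parameters: u = e^(σ√Δt) = e^(0.35·√0.25) = 1.1912, d = 1/u = 0.8395
Per-period rate: rΔt = 0.1·0.25 = 0.025, so R = e^0.025 = 1.0253
Risk-neutral probability p = (e^0.025 − 0.8395)/(1.1912 − 0.8395) = 0.1859/0.3518 = 0.5283
Terminal stock prices: S_uu = 99.33, S_ud = 70, S_dd = 49.33
Terminal payoffs (K − S): max(-44.33, 0) = 0, max(-15, 0) = 0, max(5.672, 0) = 5.672
Node u (S = 83.39): V_u = e^(−0.025)·[0.5283·0.0000 + 0.4717·0.0000] = 0.0000
Node d (S = 58.76): V_d = e^(−0.025)·[0.5283·0.0000 + 0.4717·5.6718] = 2.6092
Node 0 (S = 70): V_0 = e^(−0.025)·[0.5283·0.0000 + 0.4717·2.6092] = 1.2003

1.20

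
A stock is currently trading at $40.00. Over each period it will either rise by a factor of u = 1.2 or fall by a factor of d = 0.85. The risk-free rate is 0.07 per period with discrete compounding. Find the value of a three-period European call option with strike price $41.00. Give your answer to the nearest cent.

Risk-neutral probability p = (1 + 0.07 − 0.85)/(1.2 − 0.85) = 0.2200/0.3500 = 0.6286
Terminal stock prices: S_uuu = 69.12, S_uud = 48.96, S_udd = 34.68, S_ddd = 24.56
Terminal payoffs (S − K): max(28.12, 0) = 28.12, max(7.96, 0) = 7.96, max(-6.32, 0) = 0, max(-16.44, 0) = 0
Node uu (S = 57.6): V_uu = 1/1.07·[0.6286·28.1200 + 0.3714·7.9600] = 19.2822
Node ud (S = 40.8): V_ud = 1/1.07·[0.6286·7.9600 + 0.3714·0.0000] = 4.6761
Node dd (S = 28.9): V_dd = 1/1.07·[0.6286·0.0000 + 0.3714·0.0000] = 0.0000
Node u (S = 48): V_u = 1/1.07·[0.6286·19.2822 + 0.3714·4.6761] = 12.9506
Node d (S = 34): V_d = 1/1.07·[0.6286·4.6761 + 0.3714·0.0000] = 2.7470
Node 0 (S = 40): V_0 = 1/1.07·[0.6286·12.9506 + 0.3714·2.7470] = 8.5614

$8.56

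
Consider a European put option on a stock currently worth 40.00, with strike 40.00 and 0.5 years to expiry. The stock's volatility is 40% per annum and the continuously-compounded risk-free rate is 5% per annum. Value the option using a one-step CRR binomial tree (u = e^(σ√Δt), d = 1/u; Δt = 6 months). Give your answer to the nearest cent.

5.06

CRR parameters: u = e^(σ√Δt) = e^(0.4·√0.5) = 1.3269, d = 1/u = 0.7536
Per-period rate: rΔt = 0.05·0.5 = 0.025, so R = e^0.025 = 1.0253
Risk-neutral probability p = (e^0.025 − 0.7536)/(1.3269 − 0.7536) = 0.2717/0.5733 = 0.4739
Terminal stock prices: S_u = 53.08, S_d = 30.15
Terminal payoffs (K − S): max(-13.08, 0) = 0, max(9.854, 0) = 9.854
Node 0 (S = 40): V_0 = e^(−0.025)·[0.4739·0.0000 + 0.5261·9.8545] = 5.0563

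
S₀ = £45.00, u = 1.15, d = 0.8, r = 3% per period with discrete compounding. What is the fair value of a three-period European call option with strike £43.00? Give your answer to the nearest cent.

£8.48

Risk-neutral probability p = (1 + 0.03 − 0.8)/(1.15 − 0.8) = 0.2300/0.3500 = 0.6571
Terminal stock prices: S_uuu = 68.44, S_uud = 47.61, S_udd = 33.12, S_ddd = 23.04
Terminal payoffs (S − K): max(25.44, 0) = 25.44, max(4.61, 0) = 4.61, max(-9.88, 0) = 0, max(-19.96, 0) = 0
Node uu (S = 59.51): V_uu = 1/1.03·[0.6571·25.4394 + 0.3429·4.6100] = 17.7649
Node ud (S = 41.4): V_ud = 1/1.03·[0.6571·4.6100 + 0.3429·0.0000] = 2.9412
Node dd (S = 28.8): V_dd = 1/1.03·[0.6571·0.0000 + 0.3429·0.0000] = 0.0000
Node u (S = 51.75): V_u = 1/1.03·[0.6571·17.7649 + 0.3429·2.9412] = 12.3131
Node d (S = 36): V_d = 1/1.03·[0.6571·2.9412 + 0.3429·0.0000] = 1.8765
Node 0 (S = 45): V_0 = 1/1.03·[0.6571·12.3131 + 0.3429·1.8765] = 8.4804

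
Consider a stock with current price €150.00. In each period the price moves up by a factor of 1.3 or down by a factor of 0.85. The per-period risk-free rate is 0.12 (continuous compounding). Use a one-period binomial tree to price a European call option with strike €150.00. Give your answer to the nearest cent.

Risk-neutral probability p = (e^0.12 − 0.85)/(1.3 − 0.85) = 0.2775/0.4500 = 0.6167
Terminal stock prices: S_u = 195, S_d = 127.5
Terminal payoffs (S − K): max(45, 0) = 45, max(-22.5, 0) = 0
Node 0 (S = 150): V_0 = e^(−0.12)·[0.6167·45.0000 + 0.3833·0.0000] = 24.6118

€24.61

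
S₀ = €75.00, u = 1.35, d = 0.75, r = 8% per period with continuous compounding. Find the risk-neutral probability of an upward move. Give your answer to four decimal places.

p = 0.5555

Risk-neutral probability p = (e^0.08 − 0.75)/(1.35 − 0.75) = 0.3333/0.6000 = 0.5555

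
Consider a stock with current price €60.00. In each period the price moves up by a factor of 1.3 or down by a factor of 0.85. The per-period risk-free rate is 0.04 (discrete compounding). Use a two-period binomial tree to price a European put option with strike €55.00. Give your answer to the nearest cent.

€3.60

Risk-neutral probability p = (1 + 0.04 − 0.85)/(1.3 − 0.85) = 0.1900/0.4500 = 0.4222
Terminal stock prices: S_uu = 101.4, S_ud = 66.3, S_dd = 43.35
Terminal payoffs (K − S): max(-46.4, 0) = 0, max(-11.3, 0) = 0, max(11.65, 0) = 11.65
Node u (S = 78): V_u = 1/1.04·[0.4222·0.0000 + 0.5778·0.0000] = 0.0000
Node d (S = 51): V_d = 1/1.04·[0.4222·0.0000 + 0.5778·11.6500] = 6.4722
Node 0 (S = 60): V_0 = 1/1.04·[0.4222·0.0000 + 0.5778·6.4722] = 3.5957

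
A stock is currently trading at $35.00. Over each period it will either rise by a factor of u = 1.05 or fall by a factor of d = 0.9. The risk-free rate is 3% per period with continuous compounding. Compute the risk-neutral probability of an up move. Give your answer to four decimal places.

Risk-neutral probability p = (e^0.03 − 0.9)/(1.05 − 0.9) = 0.1305/0.1500 = 0.8697

p = 0.8697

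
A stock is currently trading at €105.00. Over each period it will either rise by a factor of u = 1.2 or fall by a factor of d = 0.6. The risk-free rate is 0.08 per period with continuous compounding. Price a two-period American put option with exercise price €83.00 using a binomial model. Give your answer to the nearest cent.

€4.58

Risk-neutral probability p = (e^0.08 − 0.6)/(1.2 − 0.6) = 0.4833/0.6000 = 0.8055
Terminal stock prices: S_uu = 151.2, S_ud = 75.6, S_dd = 37.8
Terminal payoffs (K − S): max(-68.2, 0) = 0, max(7.4, 0) = 7.4, max(45.2, 0) = 45.2
Node u (S = 126): continuation = e^(−0.08)·[0.8055·0.0000 + 0.1945·7.4000] = 1.3288; exercise value = 0.0000 ≤ continuation, so V_u = 1.3288
Node d (S = 63): continuation = e^(−0.08)·[0.8055·7.4000 + 0.1945·45.2000] = 13.6187; exercise value = 20.0000 > continuation, so V_d = 20.0000 (exercise)
Node 0 (S = 105): continuation = e^(−0.08)·[0.8055·1.3288 + 0.1945·20.0000] = 4.5793; exercise value = 0.0000 ≤ continuation, so V_0 = 4.5793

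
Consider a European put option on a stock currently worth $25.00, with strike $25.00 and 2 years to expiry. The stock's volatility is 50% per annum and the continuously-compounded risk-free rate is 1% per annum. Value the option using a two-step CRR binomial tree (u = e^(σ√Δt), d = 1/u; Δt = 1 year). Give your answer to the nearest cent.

CRR parameters: u = e^(σ√Δt) = e^(0.5·√1) = 1.6487, d = 1/u = 0.6065
Per-period rate: rΔt = 0.01·1 = 0.01, so R = e^0.01 = 1.0101
Risk-neutral probability p = (e^0.01 − 0.6065)/(1.6487 − 0.6065) = 0.4035/1.0422 = 0.3872
Terminal stock prices: S_uu = 67.96, S_ud = 25, S_dd = 9.197
Terminal payoffs (K − S): max(-42.96, 0) = 0, max(0, 0) = 0, max(15.8, 0) = 15.8
Node u (S = 41.22): V_u = e^(−0.01)·[0.3872·0.0000 + 0.6128·0.0000] = 0.0000
Node d (S = 15.16): V_d = e^(−0.01)·[0.3872·0.0000 + 0.6128·15.8030] = 9.5880
Node 0 (S = 25): V_0 = e^(−0.01)·[0.3872·0.0000 + 0.6128·9.5880] = 5.8172

$5.82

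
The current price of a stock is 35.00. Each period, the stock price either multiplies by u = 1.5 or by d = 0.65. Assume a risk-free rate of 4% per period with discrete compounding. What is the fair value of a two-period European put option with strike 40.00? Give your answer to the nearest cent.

Risk-neutral probability p = (1 + 0.04 − 0.65)/(1.5 − 0.65) = 0.3900/0.8500 = 0.4588
Terminal stock prices: S_uu = 78.75, S_ud = 34.12, S_dd = 14.79
Terminal payoffs (K − S): max(-38.75, 0) = 0, max(5.875, 0) = 5.875, max(25.21, 0) = 25.21
Node u (S = 52.5): V_u = 1/1.04·[0.4588·0.0000 + 0.5412·5.8750] = 3.0571
Node d (S = 22.75): V_d = 1/1.04·[0.4588·5.8750 + 0.5412·25.2125] = 15.7115
Node 0 (S = 35): V_0 = 1/1.04·[0.4588·3.0571 + 0.5412·15.7115] = 9.5244

9.52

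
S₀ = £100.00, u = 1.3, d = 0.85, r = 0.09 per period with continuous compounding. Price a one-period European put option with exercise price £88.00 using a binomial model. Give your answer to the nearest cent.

£1.25

Risk-neutral probability p = (e^0.09 − 0.85)/(1.3 − 0.85) = 0.2442/0.4500 = 0.5426
Terminal stock prices: S_u = 130, S_d = 85
Terminal payoffs (K − S): max(-42, 0) = 0, max(3, 0) = 3
Node 0 (S = 100): V_0 = e^(−0.09)·[0.5426·0.0000 + 0.4574·3.0000] = 1.2541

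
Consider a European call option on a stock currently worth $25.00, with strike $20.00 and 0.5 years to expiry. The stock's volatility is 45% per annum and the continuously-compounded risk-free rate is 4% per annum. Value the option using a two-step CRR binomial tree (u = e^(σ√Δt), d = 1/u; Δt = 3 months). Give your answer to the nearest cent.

CRR parameters: u = e^(σ√Δt) = e^(0.45·√0.25) = 1.2523, d = 1/u = 0.7985
Per-period rate: rΔt = 0.04·0.25 = 0.01, so R = e^0.01 = 1.0101
Risk-neutral probability p = (e^0.01 − 0.7985)/(1.2523 − 0.7985) = 0.2115/0.4538 = 0.4661
Terminal stock prices: S_uu = 39.21, S_ud = 25, S_dd = 15.94
Terminal payoffs (S − K): max(19.21, 0) = 19.21, max(5, 0) = 5, max(-4.059, 0) = 0
Node u (S = 31.31): V_u = e^(−0.01)·[0.4661·19.2078 + 0.5339·5.0000] = 11.5071
Node d (S = 19.96): V_d = e^(−0.01)·[0.4661·5.0000 + 0.5339·0.0000] = 2.3075
Node 0 (S = 25): V_0 = e^(−0.01)·[0.4661·11.5071 + 0.5339·2.3075] = 6.5301

$6.53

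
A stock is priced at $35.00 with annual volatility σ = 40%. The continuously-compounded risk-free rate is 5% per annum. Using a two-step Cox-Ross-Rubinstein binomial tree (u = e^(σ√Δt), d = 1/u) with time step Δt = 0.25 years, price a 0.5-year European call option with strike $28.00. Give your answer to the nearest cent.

CRR parameters: u = e^(σ√Δt) = e^(0.4·√0.25) = 1.2214, d = 1/u = 0.8187
Per-period rate: rΔt = 0.05·0.25 = 0.0125, so R = e^0.0125 = 1.0126
Risk-neutral probability p = (e^0.0125 − 0.8187)/(1.2214 − 0.8187) = 0.1938/0.4027 = 0.4814
Terminal stock prices: S_uu = 52.21, S_ud = 35, S_dd = 23.46
Terminal payoffs (S − K): max(24.21, 0) = 24.21, max(7, 0) = 7, max(-4.539, 0) = 0
Node u (S = 42.75): V_u = e^(−0.0125)·[0.4814·24.2139 + 0.5186·7.0000] = 15.0969
Node d (S = 28.66): V_d = e^(−0.0125)·[0.4814·7.0000 + 0.5186·0.0000] = 3.3280
Node 0 (S = 35): V_0 = e^(−0.0125)·[0.4814·15.0969 + 0.5186·3.3280] = 8.8819

$8.88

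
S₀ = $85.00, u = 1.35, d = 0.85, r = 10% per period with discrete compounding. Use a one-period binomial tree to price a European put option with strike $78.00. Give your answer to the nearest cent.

Risk-neutral probability p = (1 + 0.1 − 0.85)/(1.35 − 0.85) = 0.2500/0.5000 = 0.5000
Terminal stock prices: S_u = 114.8, S_d = 72.25
Terminal payoffs (K − S): max(-36.75, 0) = 0, max(5.75, 0) = 5.75
Node 0 (S = 85): V_0 = 1/1.1·[0.5000·0.0000 + 0.5000·5.7500] = 2.6136

$2.61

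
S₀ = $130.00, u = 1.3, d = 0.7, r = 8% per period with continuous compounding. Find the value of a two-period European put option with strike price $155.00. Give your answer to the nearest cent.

$24.58

Risk-neutral probability p = (e^0.08 − 0.7)/(1.3 − 0.7) = 0.3833/0.6000 = 0.6388
Terminal stock prices: S_uu = 219.7, S_ud = 118.3, S_dd = 63.7
Terminal payoffs (K − S): max(-64.7, 0) = 0, max(36.7, 0) = 36.7, max(91.3, 0) = 91.3
Node u (S = 169): V_u = e^(−0.08)·[0.6388·0.0000 + 0.3612·36.7000] = 12.2365
Node d (S = 91): V_d = e^(−0.08)·[0.6388·36.7000 + 0.3612·91.3000] = 52.0830
Node 0 (S = 130): V_0 = e^(−0.08)·[0.6388·12.2365 + 0.3612·52.0830] = 24.5813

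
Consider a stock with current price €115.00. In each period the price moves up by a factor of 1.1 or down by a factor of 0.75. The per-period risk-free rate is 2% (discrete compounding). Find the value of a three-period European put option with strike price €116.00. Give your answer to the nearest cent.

€10.34

Risk-neutral probability p = (1 + 0.02 − 0.75)/(1.1 − 0.75) = 0.2700/0.3500 = 0.7714
Terminal stock prices: S_uuu = 153.1, S_uud = 104.4, S_udd = 71.16, S_ddd = 48.52
Terminal payoffs (K − S): max(-37.07, 0) = 0, max(11.64, 0) = 11.64, max(44.84, 0) = 44.84, max(67.48, 0) = 67.48
Node uu (S = 139.2): V_uu = 1/1.02·[0.7714·0.0000 + 0.2286·11.6375] = 2.6078
Node ud (S = 94.88): V_ud = 1/1.02·[0.7714·11.6375 + 0.2286·44.8437] = 18.8505
Node dd (S = 64.69): V_dd = 1/1.02·[0.7714·44.8437 + 0.2286·67.4844] = 49.0380
Node u (S = 126.5): V_u = 1/1.02·[0.7714·2.6078 + 0.2286·18.8505] = 6.1965
Node d (S = 86.25): V_d = 1/1.02·[0.7714·18.8505 + 0.2286·49.0380] = 25.2456
Node 0 (S = 115): V_0 = 1/1.02·[0.7714·6.1965 + 0.2286·25.2456] = 10.3437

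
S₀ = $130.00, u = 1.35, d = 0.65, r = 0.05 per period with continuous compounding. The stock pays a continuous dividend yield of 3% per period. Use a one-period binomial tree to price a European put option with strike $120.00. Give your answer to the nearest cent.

Per-period risk-free factor R = e^0.05 = 1.0513; dividend-adjusted growth = e^(0.05−0.03) = 1.0202.
Risk-neutral probability p = (1.0202 − 0.65)/(1.35 − 0.65) = 0.3702/0.7000 = 0.5289
Terminal stock prices: S_u = 175.5, S_d = 84.5
Terminal payoffs (K − S): max(-55.5, 0) = 0, max(35.5, 0) = 35.5
Node 0 (S = 130): V_0 = e^(−0.05)·[0.5289·0.0000 + 0.4711·35.5000] = 15.9098

$15.91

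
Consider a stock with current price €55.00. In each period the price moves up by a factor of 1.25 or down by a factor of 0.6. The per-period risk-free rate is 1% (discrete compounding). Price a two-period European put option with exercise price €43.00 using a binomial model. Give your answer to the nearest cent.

Risk-neutral probability p = (1 + 0.01 − 0.6)/(1.25 − 0.6) = 0.4100/0.6500 = 0.6308
Terminal stock prices: S_uu = 85.94, S_ud = 41.25, S_dd = 19.8
Terminal payoffs (K − S): max(-42.94, 0) = 0, max(1.75, 0) = 1.75, max(23.2, 0) = 23.2
Node u (S = 68.75): V_u = 1/1.01·[0.6308·0.0000 + 0.3692·1.7500] = 0.6398
Node d (S = 33): V_d = 1/1.01·[0.6308·1.7500 + 0.3692·23.2000] = 9.5743
Node 0 (S = 55): V_0 = 1/1.01·[0.6308·0.6398 + 0.3692·9.5743] = 3.8997

€3.90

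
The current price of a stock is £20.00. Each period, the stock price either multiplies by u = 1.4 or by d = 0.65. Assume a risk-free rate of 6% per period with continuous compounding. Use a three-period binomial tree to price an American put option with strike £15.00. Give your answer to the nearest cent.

Risk-neutral probability p = (e^0.06 − 0.65)/(1.4 − 0.65) = 0.4118/0.7500 = 0.5491
Terminal stock prices: S_uuu = 54.88, S_uud = 25.48, S_udd = 11.83, S_ddd = 5.492
Terminal payoffs (K − S): max(-39.88, 0) = 0, max(-10.48, 0) = 0, max(3.17, 0) = 3.17, max(9.508, 0) = 9.508
Node uu (S = 39.2): continuation = e^(−0.06)·[0.5491·0.0000 + 0.4509·0.0000] = 0.0000; exercise value = 0.0000 ≤ continuation, so V_uu = 0.0000
Node ud (S = 18.2): continuation = e^(−0.06)·[0.5491·0.0000 + 0.4509·3.1700] = 1.3461; exercise value = 0.0000 ≤ continuation, so V_ud = 1.3461
Node dd (S = 8.45): continuation = e^(−0.06)·[0.5491·3.1700 + 0.4509·9.5075] = 5.6765; exercise value = 6.5500 > continuation, so V_dd = 6.5500 (exercise)
Node u (S = 28): continuation = e^(−0.06)·[0.5491·0.0000 + 0.4509·1.3461] = 0.5716; exercise value = 0.0000 ≤ continuation, so V_u = 0.5716
Node d (S = 13): continuation = e^(−0.06)·[0.5491·1.3461 + 0.4509·6.5500] = 3.4774; exercise value = 2.0000 ≤ continuation, so V_d = 3.4774
Node 0 (S = 20): continuation = e^(−0.06)·[0.5491·0.5716 + 0.4509·3.4774] = 1.7722; exercise value = 0.0000 ≤ continuation, so V_0 = 1.7722

£1.77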